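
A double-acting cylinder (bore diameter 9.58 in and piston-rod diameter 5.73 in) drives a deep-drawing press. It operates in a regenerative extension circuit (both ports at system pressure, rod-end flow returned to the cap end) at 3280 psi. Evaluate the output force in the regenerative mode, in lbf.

With equal pressure on both faces, forces on the annular region cancel; the net push is pressure × rod cross-section.
Rod cross-section A_rod = π/4 × (5.73 in)² = 25.79 in^2
F = P × A_rod

F ≈ 84600 lbf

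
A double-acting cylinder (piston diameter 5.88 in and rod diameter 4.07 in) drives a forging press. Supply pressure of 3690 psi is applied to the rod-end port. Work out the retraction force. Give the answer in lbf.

F ≈ 52200 lbf

Rod-side annular area A_ann = π/4 × (5.88² − 4.07²) = 14.14 in^2
On retraction the pressure acts on the annular area (bore minus rod).
F = P × A_ann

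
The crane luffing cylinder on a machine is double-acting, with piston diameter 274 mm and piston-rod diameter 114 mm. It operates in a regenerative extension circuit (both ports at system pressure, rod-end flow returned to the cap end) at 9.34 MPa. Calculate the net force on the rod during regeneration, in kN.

With equal pressure on both faces, forces on the annular region cancel; the net push is pressure × rod cross-section.
Rod cross-section A_rod = π/4 × (114 mm)² = 10210 mm^2
F = P × A_rod

F ≈ 95.3 kN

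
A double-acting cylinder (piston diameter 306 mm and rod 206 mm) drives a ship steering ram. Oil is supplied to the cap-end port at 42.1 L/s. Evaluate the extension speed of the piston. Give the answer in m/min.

Cap-side area A_cap = π/4 × (306 mm)² = 73540 mm^2
v = Q / A

v ≈ 34.3 m/min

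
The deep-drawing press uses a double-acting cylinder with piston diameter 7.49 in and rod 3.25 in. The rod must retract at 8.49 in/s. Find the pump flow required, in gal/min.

Rod-side annular area A_ann = π/4 × (7.49² − 3.25²) = 35.77 in^2
Q = A × v

Q ≈ 78.9 gal/min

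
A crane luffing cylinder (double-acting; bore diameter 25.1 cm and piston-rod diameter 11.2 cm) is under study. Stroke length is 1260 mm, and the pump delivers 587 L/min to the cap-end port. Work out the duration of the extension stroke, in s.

t ≈ 6.37 s

Cap-side area A_cap = π/4 × (25.1 cm)² = 494.8 cm^2
Swept volume V = A × L; t = V / Q = A·L / Q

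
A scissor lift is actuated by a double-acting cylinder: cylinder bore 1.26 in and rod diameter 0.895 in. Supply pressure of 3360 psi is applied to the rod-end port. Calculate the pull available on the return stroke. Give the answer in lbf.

Rod-side annular area A_ann = π/4 × (1.26² − 0.895²) = 0.6178 in^2
On retraction the pressure acts on the annular area (bore minus rod).
F = P × A_ann

F ≈ 2080 lbf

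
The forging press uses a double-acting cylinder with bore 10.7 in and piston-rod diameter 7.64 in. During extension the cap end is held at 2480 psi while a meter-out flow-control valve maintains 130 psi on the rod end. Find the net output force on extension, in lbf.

Cap-side area A_cap = π/4 × (10.7 in)² = 89.92 in^2
Rod-side annular area A_ann = π/4 × (10.7² − 7.64²) = 44.08 in^2
Net thrust = P_cap·A_cap − P_rod·A_ann = 2.230e5 lbf − 5730 lbf

F ≈ 2.17e5 lbf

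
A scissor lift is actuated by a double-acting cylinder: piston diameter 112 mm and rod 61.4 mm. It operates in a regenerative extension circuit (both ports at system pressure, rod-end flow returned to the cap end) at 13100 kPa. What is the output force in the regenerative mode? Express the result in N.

With equal pressure on both faces, forces on the annular region cancel; the net push is pressure × rod cross-section.
Rod cross-section A_rod = π/4 × (61.4 mm)² = 2961 mm^2
F = P × A_rod

F ≈ 38800 N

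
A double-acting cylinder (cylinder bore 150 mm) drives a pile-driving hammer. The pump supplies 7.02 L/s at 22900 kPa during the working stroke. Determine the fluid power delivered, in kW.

Hydraulic power = P × Q

W ≈ 161 kW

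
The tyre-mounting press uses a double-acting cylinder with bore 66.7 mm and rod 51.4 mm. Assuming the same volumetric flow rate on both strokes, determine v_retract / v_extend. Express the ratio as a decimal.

Cap-side area A_cap = π/4 × (66.7 mm)² = 3494 mm^2
Rod-side annular area A_ann = π/4 × (66.7² − 51.4²) = 1419 mm^2
For equal Q, v ∝ 1/A, so v_ret/v_ext = A_cap/A_ann.

v_ret/v_ext ≈ 2.46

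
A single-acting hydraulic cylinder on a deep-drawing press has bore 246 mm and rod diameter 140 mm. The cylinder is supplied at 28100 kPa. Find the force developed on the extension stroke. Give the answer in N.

F ≈ 1.34e6 N

Cap-side area A_cap = π/4 × (246 mm)² = 47530 mm^2
F = P × A_cap = 28100 kPa × A_cap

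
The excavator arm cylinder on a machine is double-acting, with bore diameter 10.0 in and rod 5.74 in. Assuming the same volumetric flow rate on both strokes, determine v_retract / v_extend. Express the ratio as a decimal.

v_ret/v_ext ≈ 1.49

Cap-side area A_cap = π/4 × (10.0 in)² = 78.54 in^2
Rod-side annular area A_ann = π/4 × (10.0² − 5.74²) = 52.66 in^2
For equal Q, v ∝ 1/A, so v_ret/v_ext = A_cap/A_ann.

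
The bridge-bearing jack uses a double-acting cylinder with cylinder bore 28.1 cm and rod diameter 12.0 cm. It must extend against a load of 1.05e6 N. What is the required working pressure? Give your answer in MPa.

P ≈ 16.9 MPa

Cap-side area A_cap = π/4 × (28.1 cm)² = 620.2 cm^2
P = F / A = 1.05e6 N / A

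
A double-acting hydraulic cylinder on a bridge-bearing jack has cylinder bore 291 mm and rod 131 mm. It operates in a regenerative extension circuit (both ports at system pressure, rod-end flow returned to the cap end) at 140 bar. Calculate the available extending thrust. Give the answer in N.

F ≈ 1.89e5 N

With equal pressure on both faces, forces on the annular region cancel; the net push is pressure × rod cross-section.
Rod cross-section A_rod = π/4 × (131 mm)² = 13480 mm^2
F = P × A_rod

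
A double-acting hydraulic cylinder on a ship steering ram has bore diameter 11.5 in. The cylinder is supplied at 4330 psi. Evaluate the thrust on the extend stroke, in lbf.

Cap-side area A_cap = π/4 × (11.5 in)² = 103.9 in^2
F = P × A_cap = 4330 psi × A_cap

F ≈ 4.50e5 lbf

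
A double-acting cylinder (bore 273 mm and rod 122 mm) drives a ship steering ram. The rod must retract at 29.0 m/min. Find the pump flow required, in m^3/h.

Rod-side annular area A_ann = π/4 × (273² − 122²) = 46850 mm^2
Q = A × v

Q ≈ 81.5 m^3/h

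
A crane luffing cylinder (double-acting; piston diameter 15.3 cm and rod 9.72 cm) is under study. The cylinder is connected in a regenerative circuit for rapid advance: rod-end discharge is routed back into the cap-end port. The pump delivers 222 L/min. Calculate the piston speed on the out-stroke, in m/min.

v ≈ 29.9 m/min

In regeneration the rod-end outflow joins the pump flow into the cap end, so the net volume the pump must supply per unit advance equals the rod cross-section area.
Rod cross-section A_rod = π/4 × (9.72 cm)² = 74.20 cm^2
v = Q_pump / A_rod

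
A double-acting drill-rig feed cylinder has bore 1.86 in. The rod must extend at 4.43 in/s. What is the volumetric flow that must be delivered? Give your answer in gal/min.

Cap-side area A_cap = π/4 × (1.86 in)² = 2.717 in^2
Q = A × v

Q ≈ 3.13 gal/min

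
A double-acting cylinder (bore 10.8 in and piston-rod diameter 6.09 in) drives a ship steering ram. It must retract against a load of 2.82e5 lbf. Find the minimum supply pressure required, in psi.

Rod-side annular area A_ann = π/4 × (10.8² − 6.09²) = 62.48 in^2
Retraction: pressure acts on the annular area.
P = F / A = 2.82e5 lbf / A

P ≈ 4510 psi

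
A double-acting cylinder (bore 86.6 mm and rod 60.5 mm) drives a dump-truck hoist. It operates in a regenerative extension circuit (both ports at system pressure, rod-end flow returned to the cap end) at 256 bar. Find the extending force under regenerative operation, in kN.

With equal pressure on both faces, forces on the annular region cancel; the net push is pressure × rod cross-section.
Rod cross-section A_rod = π/4 × (60.5 mm)² = 2875 mm^2
F = P × A_rod

F ≈ 73.6 kN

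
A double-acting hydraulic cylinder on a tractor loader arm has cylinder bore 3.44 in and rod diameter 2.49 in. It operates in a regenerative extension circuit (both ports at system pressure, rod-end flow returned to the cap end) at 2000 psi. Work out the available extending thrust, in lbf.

With equal pressure on both faces, forces on the annular region cancel; the net push is pressure × rod cross-section.
Rod cross-section A_rod = π/4 × (2.49 in)² = 4.870 in^2
F = P × A_rod

F ≈ 9740 lbf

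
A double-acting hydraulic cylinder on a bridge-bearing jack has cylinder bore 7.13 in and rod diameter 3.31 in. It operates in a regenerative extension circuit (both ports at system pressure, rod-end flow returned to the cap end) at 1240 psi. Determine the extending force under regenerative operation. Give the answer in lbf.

With equal pressure on both faces, forces on the annular region cancel; the net push is pressure × rod cross-section.
Rod cross-section A_rod = π/4 × (3.31 in)² = 8.605 in^2
F = P × A_rod

F ≈ 10700 lbf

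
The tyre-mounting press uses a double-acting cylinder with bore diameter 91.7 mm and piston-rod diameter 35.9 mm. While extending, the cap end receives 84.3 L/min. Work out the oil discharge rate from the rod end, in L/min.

Q_out ≈ 71.4 L/min

Cap-side area A_cap = π/4 × (91.7 mm)² = 6604 mm^2
Rod-side annular area A_ann = π/4 × (91.7² − 35.9²) = 5592 mm^2
Piston speed v = Q_in/A_cap; rod-end outflow Q_out = v × A_ann = Q_in × A_ann/A_cap.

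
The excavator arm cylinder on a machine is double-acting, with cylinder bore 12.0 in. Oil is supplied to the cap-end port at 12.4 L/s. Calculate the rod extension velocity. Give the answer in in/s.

v ≈ 6.69 in/s

Cap-side area A_cap = π/4 × (12.0 in)² = 113.1 in^2
v = Q / A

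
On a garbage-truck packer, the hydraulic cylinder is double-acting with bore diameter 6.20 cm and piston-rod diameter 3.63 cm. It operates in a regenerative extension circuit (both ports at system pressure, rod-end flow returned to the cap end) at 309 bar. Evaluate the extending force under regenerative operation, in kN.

With equal pressure on both faces, forces on the annular region cancel; the net push is pressure × rod cross-section.
Rod cross-section A_rod = π/4 × (3.63 cm)² = 10.35 cm^2
F = P × A_rod

F ≈ 32.0 kN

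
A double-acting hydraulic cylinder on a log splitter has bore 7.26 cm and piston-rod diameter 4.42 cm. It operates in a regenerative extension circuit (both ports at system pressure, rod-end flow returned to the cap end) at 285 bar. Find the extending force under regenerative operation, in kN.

F ≈ 43.7 kN

With equal pressure on both faces, forces on the annular region cancel; the net push is pressure × rod cross-section.
Rod cross-section A_rod = π/4 × (4.42 cm)² = 15.34 cm^2
F = P × A_rod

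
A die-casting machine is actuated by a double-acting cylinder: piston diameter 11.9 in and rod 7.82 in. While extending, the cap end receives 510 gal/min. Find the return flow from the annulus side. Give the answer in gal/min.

Cap-side area A_cap = π/4 × (11.9 in)² = 111.2 in^2
Rod-side annular area A_ann = π/4 × (11.9² − 7.82²) = 63.19 in^2
Piston speed v = Q_in/A_cap; rod-end outflow Q_out = v × A_ann = Q_in × A_ann/A_cap.

Q_out ≈ 290 gal/min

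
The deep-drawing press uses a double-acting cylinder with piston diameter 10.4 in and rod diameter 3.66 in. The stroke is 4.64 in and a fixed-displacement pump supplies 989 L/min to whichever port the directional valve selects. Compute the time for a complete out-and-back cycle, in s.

Cap-side area A_cap = π/4 × (10.4 in)² = 84.95 in^2
Rod-side annular area A_ann = π/4 × (10.4² − 3.66²) = 74.43 in^2
t_ext = A_cap·L/Q = 0.3919 s
t_ret = A_ann·L/Q = 0.3433 s
t_cycle = t_ext + t_ret

t ≈ 0.735 s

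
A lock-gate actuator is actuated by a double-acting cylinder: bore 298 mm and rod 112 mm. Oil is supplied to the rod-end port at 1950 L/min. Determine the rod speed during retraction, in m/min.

Rod-side annular area A_ann = π/4 × (298² − 112²) = 59890 mm^2
Flow into the rod-end port fills the annular volume.
v = Q / A

v ≈ 32.6 m/min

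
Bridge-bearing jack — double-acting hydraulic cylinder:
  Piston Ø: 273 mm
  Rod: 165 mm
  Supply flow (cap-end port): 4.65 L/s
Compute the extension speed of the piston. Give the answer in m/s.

v ≈ 0.0794 m/s

Cap-side area A_cap = π/4 × (273 mm)² = 58530 mm^2
v = Q / A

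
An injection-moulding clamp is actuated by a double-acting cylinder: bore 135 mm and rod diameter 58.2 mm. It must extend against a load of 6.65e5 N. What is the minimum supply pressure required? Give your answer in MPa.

P ≈ 46.5 MPa

Cap-side area A_cap = π/4 × (135 mm)² = 14310 mm^2
P = F / A = 6.65e5 N / A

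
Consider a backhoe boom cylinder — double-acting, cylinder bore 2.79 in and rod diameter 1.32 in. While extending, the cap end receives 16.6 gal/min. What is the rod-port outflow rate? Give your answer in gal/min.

Q_out ≈ 12.9 gal/min

Cap-side area A_cap = π/4 × (2.79 in)² = 6.114 in^2
Rod-side annular area A_ann = π/4 × (2.79² − 1.32²) = 4.745 in^2
Piston speed v = Q_in/A_cap; rod-end outflow Q_out = v × A_ann = Q_in × A_ann/A_cap.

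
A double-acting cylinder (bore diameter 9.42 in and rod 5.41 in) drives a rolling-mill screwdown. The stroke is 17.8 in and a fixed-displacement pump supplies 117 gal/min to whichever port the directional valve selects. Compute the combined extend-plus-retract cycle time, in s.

t ≈ 4.60 s

Cap-side area A_cap = π/4 × (9.42 in)² = 69.69 in^2
Rod-side annular area A_ann = π/4 × (9.42² − 5.41²) = 46.71 in^2
t_ext = A_cap·L/Q = 2.754 s
t_ret = A_ann·L/Q = 1.846 s
t_cycle = t_ext + t_ret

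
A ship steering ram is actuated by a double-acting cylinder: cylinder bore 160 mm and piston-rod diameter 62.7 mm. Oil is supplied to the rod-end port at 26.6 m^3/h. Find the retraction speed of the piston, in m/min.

Rod-side annular area A_ann = π/4 × (160² − 62.7²) = 17020 mm^2
Flow into the rod-end port fills the annular volume.
v = Q / A

v ≈ 26.0 m/min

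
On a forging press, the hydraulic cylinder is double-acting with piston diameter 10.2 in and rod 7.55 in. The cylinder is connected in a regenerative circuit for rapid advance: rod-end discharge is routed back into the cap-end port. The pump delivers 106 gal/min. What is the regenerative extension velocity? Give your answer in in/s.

v ≈ 9.12 in/s

In regeneration the rod-end outflow joins the pump flow into the cap end, so the net volume the pump must supply per unit advance equals the rod cross-section area.
Rod cross-section A_rod = π/4 × (7.55 in)² = 44.77 in^2
v = Q_pump / A_rod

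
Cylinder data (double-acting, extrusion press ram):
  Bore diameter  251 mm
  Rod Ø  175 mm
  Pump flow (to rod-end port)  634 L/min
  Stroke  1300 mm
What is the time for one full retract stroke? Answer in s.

Rod-side annular area A_ann = π/4 × (251² − 175²) = 25430 mm^2
Swept volume V = A × L; t = V / Q = A·L / Q

t ≈ 3.13 s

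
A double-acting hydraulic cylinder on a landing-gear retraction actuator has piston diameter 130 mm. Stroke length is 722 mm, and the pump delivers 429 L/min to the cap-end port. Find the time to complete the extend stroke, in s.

Cap-side area A_cap = π/4 × (130 mm)² = 13270 mm^2
Swept volume V = A × L; t = V / Q = A·L / Q

t ≈ 1.34 s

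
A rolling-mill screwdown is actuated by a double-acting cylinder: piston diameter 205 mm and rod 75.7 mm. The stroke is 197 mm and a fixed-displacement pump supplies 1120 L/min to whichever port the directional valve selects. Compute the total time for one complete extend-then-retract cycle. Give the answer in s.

Cap-side area A_cap = π/4 × (205 mm)² = 33010 mm^2
Rod-side annular area A_ann = π/4 × (205² − 75.7²) = 28510 mm^2
t_ext = A_cap·L/Q = 0.3483 s
t_ret = A_ann·L/Q = 0.3008 s
t_cycle = t_ext + t_ret

t ≈ 0.649 s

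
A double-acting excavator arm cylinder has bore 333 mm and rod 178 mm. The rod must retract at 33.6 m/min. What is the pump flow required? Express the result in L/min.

Rod-side annular area A_ann = π/4 × (333² − 178²) = 62210 mm^2
Q = A × v

Q ≈ 2090 L/min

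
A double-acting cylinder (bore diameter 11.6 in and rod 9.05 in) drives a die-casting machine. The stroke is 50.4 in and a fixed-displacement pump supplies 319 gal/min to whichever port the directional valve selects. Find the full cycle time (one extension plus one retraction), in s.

Cap-side area A_cap = π/4 × (11.6 in)² = 105.7 in^2
Rod-side annular area A_ann = π/4 × (11.6² − 9.05²) = 41.36 in^2
t_ext = A_cap·L/Q = 4.337 s
t_ret = A_ann·L/Q = 1.697 s
t_cycle = t_ext + t_ret

t ≈ 6.03 s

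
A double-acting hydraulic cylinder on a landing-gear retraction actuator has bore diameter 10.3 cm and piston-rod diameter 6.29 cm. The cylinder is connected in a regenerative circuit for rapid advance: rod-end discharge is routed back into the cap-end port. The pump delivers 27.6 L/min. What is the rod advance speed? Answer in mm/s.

In regeneration the rod-end outflow joins the pump flow into the cap end, so the net volume the pump must supply per unit advance equals the rod cross-section area.
Rod cross-section A_rod = π/4 × (6.29 cm)² = 31.07 cm^2
v = Q_pump / A_rod

v ≈ 148 mm/s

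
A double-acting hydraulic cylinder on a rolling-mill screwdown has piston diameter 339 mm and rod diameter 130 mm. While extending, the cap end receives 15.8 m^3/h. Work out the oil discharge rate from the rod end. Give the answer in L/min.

Q_out ≈ 225 L/min

Cap-side area A_cap = π/4 × (339 mm)² = 90260 mm^2
Rod-side annular area A_ann = π/4 × (339² − 130²) = 76990 mm^2
Piston speed v = Q_in/A_cap; rod-end outflow Q_out = v × A_ann = Q_in × A_ann/A_cap.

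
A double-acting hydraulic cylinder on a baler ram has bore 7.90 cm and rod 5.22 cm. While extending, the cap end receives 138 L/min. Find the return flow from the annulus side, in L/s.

Q_out ≈ 1.30 L/s

Cap-side area A_cap = π/4 × (7.90 cm)² = 49.02 cm^2
Rod-side annular area A_ann = π/4 × (7.90² − 5.22²) = 27.62 cm^2
Piston speed v = Q_in/A_cap; rod-end outflow Q_out = v × A_ann = Q_in × A_ann/A_cap.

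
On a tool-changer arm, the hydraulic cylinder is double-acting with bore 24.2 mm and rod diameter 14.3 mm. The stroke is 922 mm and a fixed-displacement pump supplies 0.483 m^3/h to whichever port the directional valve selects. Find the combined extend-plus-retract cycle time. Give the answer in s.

Cap-side area A_cap = π/4 × (24.2 mm)² = 460.0 mm^2
Rod-side annular area A_ann = π/4 × (24.2² − 14.3²) = 299.4 mm^2
t_ext = A_cap·L/Q = 3.161 s
t_ret = A_ann·L/Q = 2.057 s
t_cycle = t_ext + t_ret

t ≈ 5.22 s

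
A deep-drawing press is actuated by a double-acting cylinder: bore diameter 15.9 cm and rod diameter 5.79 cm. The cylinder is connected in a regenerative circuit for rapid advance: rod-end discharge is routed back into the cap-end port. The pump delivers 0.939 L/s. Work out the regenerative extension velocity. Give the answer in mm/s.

v ≈ 357 mm/s

In regeneration the rod-end outflow joins the pump flow into the cap end, so the net volume the pump must supply per unit advance equals the rod cross-section area.
Rod cross-section A_rod = π/4 × (5.79 cm)² = 26.33 cm^2
v = Q_pump / A_rod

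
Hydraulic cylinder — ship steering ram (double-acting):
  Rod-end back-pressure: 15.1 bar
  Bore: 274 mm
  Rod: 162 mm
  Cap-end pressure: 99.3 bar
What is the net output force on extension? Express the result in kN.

Cap-side area A_cap = π/4 × (274 mm)² = 58960 mm^2
Rod-side annular area A_ann = π/4 × (274² − 162²) = 38350 mm^2
Net thrust = P_cap·A_cap − P_rod·A_ann = 585.5 kN − 57.91 kN

F ≈ 528 kN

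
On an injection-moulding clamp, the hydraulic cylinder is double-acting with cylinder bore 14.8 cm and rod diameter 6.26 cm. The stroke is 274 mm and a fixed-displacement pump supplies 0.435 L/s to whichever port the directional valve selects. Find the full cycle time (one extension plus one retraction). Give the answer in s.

Cap-side area A_cap = π/4 × (14.8 cm)² = 172.0 cm^2
Rod-side annular area A_ann = π/4 × (14.8² − 6.26²) = 141.3 cm^2
t_ext = A_cap·L/Q = 10.84 s
t_ret = A_ann·L/Q = 8.897 s
t_cycle = t_ext + t_ret

t ≈ 19.7 s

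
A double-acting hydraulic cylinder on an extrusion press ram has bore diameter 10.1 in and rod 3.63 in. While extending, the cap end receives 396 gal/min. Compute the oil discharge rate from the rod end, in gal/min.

Cap-side area A_cap = π/4 × (10.1 in)² = 80.12 in^2
Rod-side annular area A_ann = π/4 × (10.1² − 3.63²) = 69.77 in^2
Piston speed v = Q_in/A_cap; rod-end outflow Q_out = v × A_ann = Q_in × A_ann/A_cap.

Q_out ≈ 345 gal/min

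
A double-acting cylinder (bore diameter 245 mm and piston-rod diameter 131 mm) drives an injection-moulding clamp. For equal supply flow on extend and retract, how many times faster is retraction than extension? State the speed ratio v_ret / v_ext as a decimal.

Cap-side area A_cap = π/4 × (245 mm)² = 47140 mm^2
Rod-side annular area A_ann = π/4 × (245² − 131²) = 33670 mm^2
For equal Q, v ∝ 1/A, so v_ret/v_ext = A_cap/A_ann.

v_ret/v_ext ≈ 1.40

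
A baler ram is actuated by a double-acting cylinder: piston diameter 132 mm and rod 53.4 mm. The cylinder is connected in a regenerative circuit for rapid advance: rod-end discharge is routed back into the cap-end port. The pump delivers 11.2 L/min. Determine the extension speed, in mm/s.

In regeneration the rod-end outflow joins the pump flow into the cap end, so the net volume the pump must supply per unit advance equals the rod cross-section area.
Rod cross-section A_rod = π/4 × (53.4 mm)² = 2240 mm^2
v = Q_pump / A_rod

v ≈ 83.3 mm/s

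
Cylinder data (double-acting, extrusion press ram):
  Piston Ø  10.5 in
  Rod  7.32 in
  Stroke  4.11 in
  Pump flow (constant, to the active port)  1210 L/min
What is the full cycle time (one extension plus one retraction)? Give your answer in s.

Cap-side area A_cap = π/4 × (10.5 in)² = 86.59 in^2
Rod-side annular area A_ann = π/4 × (10.5² − 7.32²) = 44.51 in^2
t_ext = A_cap·L/Q = 0.2892 s
t_ret = A_ann·L/Q = 0.1486 s
t_cycle = t_ext + t_ret

t ≈ 0.438 s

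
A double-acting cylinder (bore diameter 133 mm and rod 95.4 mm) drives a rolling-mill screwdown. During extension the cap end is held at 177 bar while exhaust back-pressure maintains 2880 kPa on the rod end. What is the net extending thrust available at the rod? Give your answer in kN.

F ≈ 226 kN

Cap-side area A_cap = π/4 × (133 mm)² = 13890 mm^2
Rod-side annular area A_ann = π/4 × (133² − 95.4²) = 6745 mm^2
Net thrust = P_cap·A_cap − P_rod·A_ann = 245.9 kN − 19.43 kN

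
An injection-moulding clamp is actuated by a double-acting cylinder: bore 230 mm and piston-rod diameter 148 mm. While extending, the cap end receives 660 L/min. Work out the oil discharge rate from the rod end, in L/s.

Cap-side area A_cap = π/4 × (230 mm)² = 41550 mm^2
Rod-side annular area A_ann = π/4 × (230² − 148²) = 24340 mm^2
Piston speed v = Q_in/A_cap; rod-end outflow Q_out = v × A_ann = Q_in × A_ann/A_cap.

Q_out ≈ 6.45 L/s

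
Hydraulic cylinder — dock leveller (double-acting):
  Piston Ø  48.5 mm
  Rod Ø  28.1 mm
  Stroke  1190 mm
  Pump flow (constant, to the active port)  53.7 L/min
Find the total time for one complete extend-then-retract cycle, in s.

Cap-side area A_cap = π/4 × (48.5 mm)² = 1847 mm^2
Rod-side annular area A_ann = π/4 × (48.5² − 28.1²) = 1227 mm^2
t_ext = A_cap·L/Q = 2.456 s
t_ret = A_ann·L/Q = 1.632 s
t_cycle = t_ext + t_ret

t ≈ 4.09 s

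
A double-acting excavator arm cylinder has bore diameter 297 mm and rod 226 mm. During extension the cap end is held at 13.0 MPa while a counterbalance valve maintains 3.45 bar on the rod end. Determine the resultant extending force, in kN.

F ≈ 891 kN

Cap-side area A_cap = π/4 × (297 mm)² = 69280 mm^2
Rod-side annular area A_ann = π/4 × (297² − 226²) = 29160 mm^2
Net thrust = P_cap·A_cap − P_rod·A_ann = 900.6 kN − 10.06 kN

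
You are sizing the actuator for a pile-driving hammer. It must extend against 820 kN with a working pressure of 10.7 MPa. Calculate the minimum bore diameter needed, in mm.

Extension force acts on the full piston face: F = P × (π/4)D².
D = √(4F / (πP)) = √(4 × 820 kN / (π × 10.7 MPa))

D ≈ 312 mm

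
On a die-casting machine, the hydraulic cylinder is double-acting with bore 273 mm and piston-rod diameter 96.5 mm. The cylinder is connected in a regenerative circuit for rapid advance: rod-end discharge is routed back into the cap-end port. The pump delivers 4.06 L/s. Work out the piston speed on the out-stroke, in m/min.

v ≈ 33.3 m/min

In regeneration the rod-end outflow joins the pump flow into the cap end, so the net volume the pump must supply per unit advance equals the rod cross-section area.
Rod cross-section A_rod = π/4 × (96.5 mm)² = 7314 mm^2
v = Q_pump / A_rod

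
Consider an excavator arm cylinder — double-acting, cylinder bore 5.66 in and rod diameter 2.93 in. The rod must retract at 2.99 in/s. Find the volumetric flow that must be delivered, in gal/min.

Q ≈ 14.3 gal/min

Rod-side annular area A_ann = π/4 × (5.66² − 2.93²) = 18.42 in^2
Q = A × v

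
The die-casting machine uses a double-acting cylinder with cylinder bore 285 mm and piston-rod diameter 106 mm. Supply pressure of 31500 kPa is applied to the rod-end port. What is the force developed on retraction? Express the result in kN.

F ≈ 1730 kN

Rod-side annular area A_ann = π/4 × (285² − 106²) = 54970 mm^2
On retraction the pressure acts on the annular area (bore minus rod).
F = P × A_ann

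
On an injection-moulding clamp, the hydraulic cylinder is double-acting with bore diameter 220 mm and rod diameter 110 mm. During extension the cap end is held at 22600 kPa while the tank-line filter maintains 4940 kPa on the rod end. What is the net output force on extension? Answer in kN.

F ≈ 718 kN

Cap-side area A_cap = π/4 × (220 mm)² = 38010 mm^2
Rod-side annular area A_ann = π/4 × (220² − 110²) = 28510 mm^2
Net thrust = P_cap·A_cap − P_rod·A_ann = 859.1 kN − 140.8 kN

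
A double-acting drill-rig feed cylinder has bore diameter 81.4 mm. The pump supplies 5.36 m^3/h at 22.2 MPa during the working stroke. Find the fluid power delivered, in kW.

W ≈ 33.1 kW

Hydraulic power = P × Q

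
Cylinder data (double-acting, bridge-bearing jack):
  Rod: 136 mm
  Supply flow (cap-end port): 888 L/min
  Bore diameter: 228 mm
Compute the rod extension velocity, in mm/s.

Cap-side area A_cap = π/4 × (228 mm)² = 40830 mm^2
v = Q / A

v ≈ 362 mm/s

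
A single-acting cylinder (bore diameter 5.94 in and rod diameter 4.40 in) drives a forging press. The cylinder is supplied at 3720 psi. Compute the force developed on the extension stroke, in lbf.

F ≈ 1.03e5 lbf

Cap-side area A_cap = π/4 × (5.94 in)² = 27.71 in^2
F = P × A_cap = 3720 psi × A_cap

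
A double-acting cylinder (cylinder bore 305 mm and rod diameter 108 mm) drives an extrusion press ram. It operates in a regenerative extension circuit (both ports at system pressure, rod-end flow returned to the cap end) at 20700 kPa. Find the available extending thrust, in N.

With equal pressure on both faces, forces on the annular region cancel; the net push is pressure × rod cross-section.
Rod cross-section A_rod = π/4 × (108 mm)² = 9161 mm^2
F = P × A_rod

F ≈ 1.90e5 N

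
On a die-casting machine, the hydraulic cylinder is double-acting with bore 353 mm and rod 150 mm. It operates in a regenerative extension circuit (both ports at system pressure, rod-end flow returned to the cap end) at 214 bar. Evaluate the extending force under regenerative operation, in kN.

F ≈ 378 kN

With equal pressure on both faces, forces on the annular region cancel; the net push is pressure × rod cross-section.
Rod cross-section A_rod = π/4 × (150 mm)² = 17670 mm^2
F = P × A_rod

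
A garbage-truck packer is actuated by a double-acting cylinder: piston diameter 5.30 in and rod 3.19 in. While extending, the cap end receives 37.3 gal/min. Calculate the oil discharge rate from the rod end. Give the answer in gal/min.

Q_out ≈ 23.8 gal/min

Cap-side area A_cap = π/4 × (5.30 in)² = 22.06 in^2
Rod-side annular area A_ann = π/4 × (5.30² − 3.19²) = 14.07 in^2
Piston speed v = Q_in/A_cap; rod-end outflow Q_out = v × A_ann = Q_in × A_ann/A_cap.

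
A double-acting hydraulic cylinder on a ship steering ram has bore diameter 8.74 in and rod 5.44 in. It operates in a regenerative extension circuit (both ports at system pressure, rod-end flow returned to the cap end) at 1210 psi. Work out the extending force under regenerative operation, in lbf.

F ≈ 28100 lbf

With equal pressure on both faces, forces on the annular region cancel; the net push is pressure × rod cross-section.
Rod cross-section A_rod = π/4 × (5.44 in)² = 23.24 in^2
F = P × A_rod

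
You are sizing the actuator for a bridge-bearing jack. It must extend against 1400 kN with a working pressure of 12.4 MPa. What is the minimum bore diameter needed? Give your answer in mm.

Extension force acts on the full piston face: F = P × (π/4)D².
D = √(4F / (πP)) = √(4 × 1400 kN / (π × 12.4 MPa))

D ≈ 379 mm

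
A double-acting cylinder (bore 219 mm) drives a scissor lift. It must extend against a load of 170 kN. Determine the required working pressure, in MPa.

Cap-side area A_cap = π/4 × (219 mm)² = 37670 mm^2
P = F / A = 170 kN / A

P ≈ 4.51 MPa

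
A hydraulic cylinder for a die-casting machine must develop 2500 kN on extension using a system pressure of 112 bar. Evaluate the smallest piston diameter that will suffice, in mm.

D ≈ 533 mm

Extension force acts on the full piston face: F = P × (π/4)D².
D = √(4F / (πP)) = √(4 × 2500 kN / (π × 112 bar))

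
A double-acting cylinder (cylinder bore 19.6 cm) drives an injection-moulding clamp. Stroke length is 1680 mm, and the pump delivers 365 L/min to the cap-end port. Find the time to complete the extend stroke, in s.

t ≈ 8.33 s

Cap-side area A_cap = π/4 × (19.6 cm)² = 301.7 cm^2
Swept volume V = A × L; t = V / Q = A·L / Q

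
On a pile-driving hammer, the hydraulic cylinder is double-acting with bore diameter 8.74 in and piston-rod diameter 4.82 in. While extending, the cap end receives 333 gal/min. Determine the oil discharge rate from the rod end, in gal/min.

Cap-side area A_cap = π/4 × (8.74 in)² = 59.99 in^2
Rod-side annular area A_ann = π/4 × (8.74² − 4.82²) = 41.75 in^2
Piston speed v = Q_in/A_cap; rod-end outflow Q_out = v × A_ann = Q_in × A_ann/A_cap.

Q_out ≈ 232 gal/min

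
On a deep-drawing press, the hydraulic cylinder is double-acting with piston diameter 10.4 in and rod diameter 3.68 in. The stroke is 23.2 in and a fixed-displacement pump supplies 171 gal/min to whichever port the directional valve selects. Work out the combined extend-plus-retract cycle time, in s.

Cap-side area A_cap = π/4 × (10.4 in)² = 84.95 in^2
Rod-side annular area A_ann = π/4 × (10.4² − 3.68²) = 74.31 in^2
t_ext = A_cap·L/Q = 2.994 s
t_ret = A_ann·L/Q = 2.619 s
t_cycle = t_ext + t_ret

t ≈ 5.61 s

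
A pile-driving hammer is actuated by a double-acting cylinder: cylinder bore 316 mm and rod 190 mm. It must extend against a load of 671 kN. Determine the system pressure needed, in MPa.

Cap-side area A_cap = π/4 × (316 mm)² = 78430 mm^2
P = F / A = 671 kN / A

P ≈ 8.56 MPa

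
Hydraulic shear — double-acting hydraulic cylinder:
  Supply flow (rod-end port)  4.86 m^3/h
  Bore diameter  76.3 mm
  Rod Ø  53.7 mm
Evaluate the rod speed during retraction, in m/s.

v ≈ 0.585 m/s

Rod-side annular area A_ann = π/4 × (76.3² − 53.7²) = 2307 mm^2
Flow into the rod-end port fills the annular volume.
v = Q / A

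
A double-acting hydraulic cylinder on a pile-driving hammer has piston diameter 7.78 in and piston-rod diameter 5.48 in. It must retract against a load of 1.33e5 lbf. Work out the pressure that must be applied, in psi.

Rod-side annular area A_ann = π/4 × (7.78² − 5.48²) = 23.95 in^2
Retraction: pressure acts on the annular area.
P = F / A = 1.33e5 lbf / A

P ≈ 5550 psi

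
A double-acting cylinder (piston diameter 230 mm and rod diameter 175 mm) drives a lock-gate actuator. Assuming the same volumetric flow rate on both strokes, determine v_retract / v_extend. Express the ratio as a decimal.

v_ret/v_ext ≈ 2.37

Cap-side area A_cap = π/4 × (230 mm)² = 41550 mm^2
Rod-side annular area A_ann = π/4 × (230² − 175²) = 17490 mm^2
For equal Q, v ∝ 1/A, so v_ret/v_ext = A_cap/A_ann.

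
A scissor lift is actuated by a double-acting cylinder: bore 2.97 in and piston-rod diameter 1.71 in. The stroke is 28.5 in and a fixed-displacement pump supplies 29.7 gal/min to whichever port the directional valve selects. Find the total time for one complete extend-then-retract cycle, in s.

Cap-side area A_cap = π/4 × (2.97 in)² = 6.928 in^2
Rod-side annular area A_ann = π/4 × (2.97² − 1.71²) = 4.631 in^2
t_ext = A_cap·L/Q = 1.727 s
t_ret = A_ann·L/Q = 1.154 s
t_cycle = t_ext + t_ret

t ≈ 2.88 s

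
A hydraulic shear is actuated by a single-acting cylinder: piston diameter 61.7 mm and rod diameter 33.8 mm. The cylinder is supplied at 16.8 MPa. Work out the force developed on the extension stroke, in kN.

F ≈ 50.2 kN

Cap-side area A_cap = π/4 × (61.7 mm)² = 2990 mm^2
F = P × A_cap = 16.8 MPa × A_cap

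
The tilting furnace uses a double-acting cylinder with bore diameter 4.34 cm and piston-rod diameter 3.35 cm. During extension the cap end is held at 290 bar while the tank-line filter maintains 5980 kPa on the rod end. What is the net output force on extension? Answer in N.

Cap-side area A_cap = π/4 × (4.34 cm)² = 14.79 cm^2
Rod-side annular area A_ann = π/4 × (4.34² − 3.35²) = 5.979 cm^2
Net thrust = P_cap·A_cap − P_rod·A_ann = 42900 N − 3576 N

F ≈ 39300 N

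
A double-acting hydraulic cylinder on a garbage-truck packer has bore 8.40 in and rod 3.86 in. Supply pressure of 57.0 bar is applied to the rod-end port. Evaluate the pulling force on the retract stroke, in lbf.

Rod-side annular area A_ann = π/4 × (8.40² − 3.86²) = 43.72 in^2
On retraction the pressure acts on the annular area (bore minus rod).
F = P × A_ann

F ≈ 36100 lbf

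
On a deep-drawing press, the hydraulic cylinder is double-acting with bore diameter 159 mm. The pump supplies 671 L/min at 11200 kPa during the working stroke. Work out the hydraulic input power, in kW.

Hydraulic power = P × Q

W ≈ 125 kW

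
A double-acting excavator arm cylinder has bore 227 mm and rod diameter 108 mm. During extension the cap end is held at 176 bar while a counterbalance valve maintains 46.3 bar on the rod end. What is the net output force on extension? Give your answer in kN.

Cap-side area A_cap = π/4 × (227 mm)² = 40470 mm^2
Rod-side annular area A_ann = π/4 × (227² − 108²) = 31310 mm^2
Net thrust = P_cap·A_cap − P_rod·A_ann = 712.3 kN − 145.0 kN

F ≈ 567 kN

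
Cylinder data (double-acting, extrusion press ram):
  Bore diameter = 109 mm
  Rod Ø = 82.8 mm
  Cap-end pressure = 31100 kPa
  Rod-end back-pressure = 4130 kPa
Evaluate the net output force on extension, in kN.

Cap-side area A_cap = π/4 × (109 mm)² = 9331 mm^2
Rod-side annular area A_ann = π/4 × (109² − 82.8²) = 3947 mm^2
Net thrust = P_cap·A_cap − P_rod·A_ann = 290.2 kN − 16.30 kN

F ≈ 274 kN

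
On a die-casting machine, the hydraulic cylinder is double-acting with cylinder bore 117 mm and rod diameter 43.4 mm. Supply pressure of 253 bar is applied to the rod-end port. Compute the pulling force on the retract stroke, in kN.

Rod-side annular area A_ann = π/4 × (117² − 43.4²) = 9272 mm^2
On retraction the pressure acts on the annular area (bore minus rod).
F = P × A_ann

F ≈ 235 kN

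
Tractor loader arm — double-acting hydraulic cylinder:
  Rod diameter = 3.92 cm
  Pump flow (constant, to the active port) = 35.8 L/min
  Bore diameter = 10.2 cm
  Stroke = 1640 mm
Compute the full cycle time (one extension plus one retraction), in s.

Cap-side area A_cap = π/4 × (10.2 cm)² = 81.71 cm^2
Rod-side annular area A_ann = π/4 × (10.2² − 3.92²) = 69.64 cm^2
t_ext = A_cap·L/Q = 22.46 s
t_ret = A_ann·L/Q = 19.14 s
t_cycle = t_ext + t_ret

t ≈ 41.6 s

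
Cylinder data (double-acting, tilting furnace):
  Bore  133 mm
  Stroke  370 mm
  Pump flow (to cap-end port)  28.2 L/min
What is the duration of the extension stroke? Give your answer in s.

t ≈ 10.9 s

Cap-side area A_cap = π/4 × (133 mm)² = 13890 mm^2
Swept volume V = A × L; t = V / Q = A·L / Q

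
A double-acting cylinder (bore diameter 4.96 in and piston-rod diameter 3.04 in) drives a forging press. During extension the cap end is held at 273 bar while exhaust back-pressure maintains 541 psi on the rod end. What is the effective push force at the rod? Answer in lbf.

Cap-side area A_cap = π/4 × (4.96 in)² = 19.32 in^2
Rod-side annular area A_ann = π/4 × (4.96² − 3.04²) = 12.06 in^2
Net thrust = P_cap·A_cap − P_rod·A_ann = 76510 lbf − 6526 lbf

F ≈ 70000 lbf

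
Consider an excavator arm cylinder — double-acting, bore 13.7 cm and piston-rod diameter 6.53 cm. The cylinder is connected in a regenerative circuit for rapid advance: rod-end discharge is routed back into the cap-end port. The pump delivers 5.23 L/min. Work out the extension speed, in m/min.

In regeneration the rod-end outflow joins the pump flow into the cap end, so the net volume the pump must supply per unit advance equals the rod cross-section area.
Rod cross-section A_rod = π/4 × (6.53 cm)² = 33.49 cm^2
v = Q_pump / A_rod

v ≈ 1.56 m/min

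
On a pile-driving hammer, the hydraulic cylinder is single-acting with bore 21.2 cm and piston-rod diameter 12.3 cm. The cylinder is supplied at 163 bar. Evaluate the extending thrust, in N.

Cap-side area A_cap = π/4 × (21.2 cm)² = 353.0 cm^2
F = P × A_cap = 163 bar × A_cap

F ≈ 5.75e5 N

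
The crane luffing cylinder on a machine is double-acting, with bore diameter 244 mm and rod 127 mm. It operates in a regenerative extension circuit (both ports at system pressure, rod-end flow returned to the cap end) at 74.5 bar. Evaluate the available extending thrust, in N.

F ≈ 94400 N

With equal pressure on both faces, forces on the annular region cancel; the net push is pressure × rod cross-section.
Rod cross-section A_rod = π/4 × (127 mm)² = 12670 mm^2
F = P × A_rod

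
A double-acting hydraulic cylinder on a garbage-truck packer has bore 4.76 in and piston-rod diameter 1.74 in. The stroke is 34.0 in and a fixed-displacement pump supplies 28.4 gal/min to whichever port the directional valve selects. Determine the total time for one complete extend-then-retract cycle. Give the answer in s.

Cap-side area A_cap = π/4 × (4.76 in)² = 17.80 in^2
Rod-side annular area A_ann = π/4 × (4.76² − 1.74²) = 15.42 in^2
t_ext = A_cap·L/Q = 5.534 s
t_ret = A_ann·L/Q = 4.794 s
t_cycle = t_ext + t_ret

t ≈ 10.3 s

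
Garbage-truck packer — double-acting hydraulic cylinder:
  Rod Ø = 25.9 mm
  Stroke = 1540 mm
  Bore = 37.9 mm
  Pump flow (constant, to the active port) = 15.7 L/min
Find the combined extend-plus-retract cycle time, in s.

t ≈ 10.2 s

Cap-side area A_cap = π/4 × (37.9 mm)² = 1128 mm^2
Rod-side annular area A_ann = π/4 × (37.9² − 25.9²) = 601.3 mm^2
t_ext = A_cap·L/Q = 6.640 s
t_ret = A_ann·L/Q = 3.539 s
t_cycle = t_ext + t_ret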